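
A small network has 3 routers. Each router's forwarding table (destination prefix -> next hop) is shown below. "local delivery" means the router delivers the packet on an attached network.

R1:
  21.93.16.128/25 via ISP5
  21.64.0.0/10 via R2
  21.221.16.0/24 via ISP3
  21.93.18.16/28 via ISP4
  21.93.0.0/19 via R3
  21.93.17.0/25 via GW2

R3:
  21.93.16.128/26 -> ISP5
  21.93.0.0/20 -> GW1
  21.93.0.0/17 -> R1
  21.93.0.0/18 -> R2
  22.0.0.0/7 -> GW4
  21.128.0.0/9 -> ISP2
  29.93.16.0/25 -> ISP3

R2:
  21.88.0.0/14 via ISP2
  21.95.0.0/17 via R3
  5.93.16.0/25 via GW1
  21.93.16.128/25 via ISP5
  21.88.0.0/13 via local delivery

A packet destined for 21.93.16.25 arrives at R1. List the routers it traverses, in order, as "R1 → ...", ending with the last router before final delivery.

At R1: longest match for 21.93.16.25 is 21.93.0.0/19 -> R3
At R3: longest match for 21.93.16.25 is 21.93.0.0/18 -> R2
At R2: longest match for 21.93.16.25 is 21.88.0.0/13 -> local delivery

R1 → R3 → R2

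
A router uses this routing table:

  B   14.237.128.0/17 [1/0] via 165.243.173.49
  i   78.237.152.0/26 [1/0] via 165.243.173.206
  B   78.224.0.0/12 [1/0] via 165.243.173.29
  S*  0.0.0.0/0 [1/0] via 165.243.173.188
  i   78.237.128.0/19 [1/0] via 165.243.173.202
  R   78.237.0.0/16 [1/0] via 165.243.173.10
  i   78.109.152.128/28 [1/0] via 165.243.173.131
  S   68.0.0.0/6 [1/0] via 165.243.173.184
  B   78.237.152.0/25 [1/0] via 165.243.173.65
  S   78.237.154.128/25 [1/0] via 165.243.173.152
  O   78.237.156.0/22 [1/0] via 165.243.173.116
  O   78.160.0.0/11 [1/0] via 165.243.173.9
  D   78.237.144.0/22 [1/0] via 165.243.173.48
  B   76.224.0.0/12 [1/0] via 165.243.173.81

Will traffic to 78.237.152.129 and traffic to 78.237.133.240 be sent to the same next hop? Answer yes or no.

78.237.152.129: longest match 78.237.128.0/19 -> 165.243.173.202
78.237.133.240: longest match 78.237.128.0/19 -> 165.243.173.202

yes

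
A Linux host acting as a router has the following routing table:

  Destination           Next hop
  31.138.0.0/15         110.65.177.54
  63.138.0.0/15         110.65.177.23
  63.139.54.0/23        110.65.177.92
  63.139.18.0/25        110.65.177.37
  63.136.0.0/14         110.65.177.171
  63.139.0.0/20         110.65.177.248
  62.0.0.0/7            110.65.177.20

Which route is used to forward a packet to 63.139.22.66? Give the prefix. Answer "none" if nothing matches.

Entries matching 63.139.22.66:
  62.0.0.0/7 (62.0.0.0 - 63.255.255.255)
  63.136.0.0/14 (63.136.0.0 - 63.139.255.255)
  63.138.0.0/15 (63.138.0.0 - 63.139.255.255)
Most specific is 63.138.0.0/15.

63.138.0.0/15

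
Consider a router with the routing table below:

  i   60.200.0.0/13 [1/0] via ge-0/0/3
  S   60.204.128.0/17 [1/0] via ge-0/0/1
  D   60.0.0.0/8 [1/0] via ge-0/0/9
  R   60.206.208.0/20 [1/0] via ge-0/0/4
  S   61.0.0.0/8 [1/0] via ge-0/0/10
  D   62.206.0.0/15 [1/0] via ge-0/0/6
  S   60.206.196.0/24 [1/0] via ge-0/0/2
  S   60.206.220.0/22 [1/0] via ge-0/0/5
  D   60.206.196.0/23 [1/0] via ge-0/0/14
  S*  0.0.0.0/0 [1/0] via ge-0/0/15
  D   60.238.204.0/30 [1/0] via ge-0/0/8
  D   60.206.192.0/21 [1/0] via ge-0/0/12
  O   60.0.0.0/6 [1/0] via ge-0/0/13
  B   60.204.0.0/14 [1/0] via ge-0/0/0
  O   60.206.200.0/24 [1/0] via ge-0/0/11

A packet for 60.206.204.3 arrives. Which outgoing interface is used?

Routes whose prefix contains 60.206.204.3:
  0.0.0.0/0 (default, matches everything) -> ge-0/0/15
  60.0.0.0/6 (60.0.0.0 - 63.255.255.255) -> ge-0/0/13
  60.0.0.0/8 (60.0.0.0 - 60.255.255.255) -> ge-0/0/9
  60.200.0.0/13 (60.200.0.0 - 60.207.255.255) -> ge-0/0/3
  60.204.0.0/14 (60.204.0.0 - 60.207.255.255) -> ge-0/0/0
More-specific entries that do NOT match:
  60.238.204.0/30 (60.238.204.0 - 60.238.204.3) does not contain 60.206.204.3
  60.206.196.0/24 (60.206.196.0 - 60.206.196.255) does not contain 60.206.204.3
  60.206.200.0/24 (60.206.200.0 - 60.206.200.255) does not contain 60.206.204.3
  60.206.196.0/23 (60.206.196.0 - 60.206.197.255) does not contain 60.206.204.3
  60.206.220.0/22 (60.206.220.0 - 60.206.223.255) does not contain 60.206.204.3
  60.206.192.0/21 (60.206.192.0 - 60.206.199.255) does not contain 60.206.204.3
  60.206.208.0/20 (60.206.208.0 - 60.206.223.255) does not contain 60.206.204.3
  60.204.128.0/17 (60.204.128.0 - 60.204.255.255) does not contain 60.206.204.3
  62.206.0.0/15 (62.206.0.0 - 62.207.255.255) does not contain 60.206.204.3
Longest matching prefix is /14 -> interface ge-0/0/0.

ge-0/0/0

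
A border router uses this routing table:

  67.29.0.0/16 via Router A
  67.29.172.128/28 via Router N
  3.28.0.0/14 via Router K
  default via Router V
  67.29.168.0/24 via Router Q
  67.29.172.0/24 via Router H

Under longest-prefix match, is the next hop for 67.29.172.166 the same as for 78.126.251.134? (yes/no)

67.29.172.166: longest match 67.29.172.0/24 -> Router H
78.126.251.134: longest match 0.0.0.0/0 -> Router V

no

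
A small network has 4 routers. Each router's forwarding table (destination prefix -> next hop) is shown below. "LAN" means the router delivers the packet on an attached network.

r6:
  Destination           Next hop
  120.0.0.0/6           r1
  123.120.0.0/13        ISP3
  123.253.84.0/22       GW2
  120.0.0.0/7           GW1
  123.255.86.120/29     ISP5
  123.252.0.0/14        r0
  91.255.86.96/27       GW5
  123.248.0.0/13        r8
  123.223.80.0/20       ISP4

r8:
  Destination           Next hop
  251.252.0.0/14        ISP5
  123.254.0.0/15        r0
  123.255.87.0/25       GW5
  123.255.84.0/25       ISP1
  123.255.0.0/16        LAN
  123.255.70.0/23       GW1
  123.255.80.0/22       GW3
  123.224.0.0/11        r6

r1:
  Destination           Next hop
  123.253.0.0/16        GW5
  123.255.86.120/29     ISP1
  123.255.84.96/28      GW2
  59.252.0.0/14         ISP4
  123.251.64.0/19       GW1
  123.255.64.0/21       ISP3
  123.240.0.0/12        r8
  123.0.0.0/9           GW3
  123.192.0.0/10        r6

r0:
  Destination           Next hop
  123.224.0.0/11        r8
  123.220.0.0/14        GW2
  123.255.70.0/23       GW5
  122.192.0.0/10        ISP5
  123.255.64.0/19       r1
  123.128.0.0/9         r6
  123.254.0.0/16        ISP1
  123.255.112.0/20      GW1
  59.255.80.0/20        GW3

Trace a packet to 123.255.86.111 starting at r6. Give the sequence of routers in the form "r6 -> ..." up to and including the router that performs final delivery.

At r6: longest match for 123.255.86.111 is 123.252.0.0/14 -> r0
At r0: longest match for 123.255.86.111 is 123.255.64.0/19 -> r1
At r1: longest match for 123.255.86.111 is 123.240.0.0/12 -> r8
At r8: longest match for 123.255.86.111 is 123.255.0.0/16 -> LAN

r6 -> r0 -> r1 -> r8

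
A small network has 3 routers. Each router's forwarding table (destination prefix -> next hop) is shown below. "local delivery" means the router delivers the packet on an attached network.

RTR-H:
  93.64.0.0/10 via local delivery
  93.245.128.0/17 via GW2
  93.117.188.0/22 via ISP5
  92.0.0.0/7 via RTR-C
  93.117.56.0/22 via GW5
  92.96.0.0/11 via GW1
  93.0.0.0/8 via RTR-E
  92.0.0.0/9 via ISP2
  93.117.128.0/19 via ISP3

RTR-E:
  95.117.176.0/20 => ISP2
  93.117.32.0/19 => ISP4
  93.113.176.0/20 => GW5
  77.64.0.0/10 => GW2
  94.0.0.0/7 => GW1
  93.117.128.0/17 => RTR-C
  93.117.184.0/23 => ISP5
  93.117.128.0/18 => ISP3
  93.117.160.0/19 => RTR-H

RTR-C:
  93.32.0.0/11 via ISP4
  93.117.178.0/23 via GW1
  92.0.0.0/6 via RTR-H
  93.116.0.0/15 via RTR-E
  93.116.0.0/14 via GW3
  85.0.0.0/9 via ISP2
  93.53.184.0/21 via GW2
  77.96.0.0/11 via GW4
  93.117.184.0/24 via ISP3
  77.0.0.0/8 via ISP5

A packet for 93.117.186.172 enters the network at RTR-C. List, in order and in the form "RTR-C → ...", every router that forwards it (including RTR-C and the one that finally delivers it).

At RTR-C: longest match for 93.117.186.172 is 93.116.0.0/15 -> RTR-E
At RTR-E: longest match for 93.117.186.172 is 93.117.160.0/19 -> RTR-H
At RTR-H: longest match for 93.117.186.172 is 93.64.0.0/10 -> local delivery

RTR-C → RTR-E → RTR-H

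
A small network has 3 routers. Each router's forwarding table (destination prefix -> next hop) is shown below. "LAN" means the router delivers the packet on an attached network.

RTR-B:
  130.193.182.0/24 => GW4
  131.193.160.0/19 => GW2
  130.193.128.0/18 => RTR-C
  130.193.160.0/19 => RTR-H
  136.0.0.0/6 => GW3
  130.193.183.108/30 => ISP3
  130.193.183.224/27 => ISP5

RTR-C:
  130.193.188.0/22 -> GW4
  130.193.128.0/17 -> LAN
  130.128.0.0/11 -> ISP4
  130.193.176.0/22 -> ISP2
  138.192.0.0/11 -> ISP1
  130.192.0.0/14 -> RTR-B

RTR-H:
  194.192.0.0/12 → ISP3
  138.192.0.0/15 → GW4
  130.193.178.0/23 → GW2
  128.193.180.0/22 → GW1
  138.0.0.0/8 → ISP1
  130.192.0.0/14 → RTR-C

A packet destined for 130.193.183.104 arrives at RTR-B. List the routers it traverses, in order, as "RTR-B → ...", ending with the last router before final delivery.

RTR-B → RTR-H → RTR-C

At RTR-B: longest match for 130.193.183.104 is 130.193.160.0/19 -> RTR-H
At RTR-H: longest match for 130.193.183.104 is 130.192.0.0/14 -> RTR-C
At RTR-C: longest match for 130.193.183.104 is 130.193.128.0/17 -> LAN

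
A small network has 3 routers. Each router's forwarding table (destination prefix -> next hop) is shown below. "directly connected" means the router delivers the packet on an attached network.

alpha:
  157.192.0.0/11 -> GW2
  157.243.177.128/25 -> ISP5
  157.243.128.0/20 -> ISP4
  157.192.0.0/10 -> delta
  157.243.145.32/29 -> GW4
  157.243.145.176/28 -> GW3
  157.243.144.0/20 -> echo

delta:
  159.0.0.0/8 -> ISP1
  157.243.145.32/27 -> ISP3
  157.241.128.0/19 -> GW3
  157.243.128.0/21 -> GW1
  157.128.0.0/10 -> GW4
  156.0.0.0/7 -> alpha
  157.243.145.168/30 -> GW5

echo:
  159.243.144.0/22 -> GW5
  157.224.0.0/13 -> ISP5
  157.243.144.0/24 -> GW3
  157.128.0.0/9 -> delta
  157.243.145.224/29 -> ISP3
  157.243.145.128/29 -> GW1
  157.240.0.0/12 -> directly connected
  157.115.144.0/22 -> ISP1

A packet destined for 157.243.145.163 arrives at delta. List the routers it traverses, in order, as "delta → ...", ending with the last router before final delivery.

At delta: longest match for 157.243.145.163 is 156.0.0.0/7 -> alpha
At alpha: longest match for 157.243.145.163 is 157.243.144.0/20 -> echo
At echo: longest match for 157.243.145.163 is 157.240.0.0/12 -> directly connected

delta → alpha → echo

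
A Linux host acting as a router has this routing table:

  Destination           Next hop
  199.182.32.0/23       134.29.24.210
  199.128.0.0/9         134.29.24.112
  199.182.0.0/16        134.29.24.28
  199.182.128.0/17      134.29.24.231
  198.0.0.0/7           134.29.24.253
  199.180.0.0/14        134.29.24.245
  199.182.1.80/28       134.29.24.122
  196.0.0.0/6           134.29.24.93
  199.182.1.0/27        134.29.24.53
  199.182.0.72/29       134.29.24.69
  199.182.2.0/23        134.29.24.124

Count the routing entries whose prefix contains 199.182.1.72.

Prefixes containing 199.182.1.72:
  196.0.0.0/6 (196.0.0.0 - 199.255.255.255)
  198.0.0.0/7 (198.0.0.0 - 199.255.255.255)
  199.128.0.0/9 (199.128.0.0 - 199.255.255.255)
  199.180.0.0/14 (199.180.0.0 - 199.183.255.255)
  199.182.0.0/16 (199.182.0.0 - 199.182.255.255)
Total matching entries: 5.

5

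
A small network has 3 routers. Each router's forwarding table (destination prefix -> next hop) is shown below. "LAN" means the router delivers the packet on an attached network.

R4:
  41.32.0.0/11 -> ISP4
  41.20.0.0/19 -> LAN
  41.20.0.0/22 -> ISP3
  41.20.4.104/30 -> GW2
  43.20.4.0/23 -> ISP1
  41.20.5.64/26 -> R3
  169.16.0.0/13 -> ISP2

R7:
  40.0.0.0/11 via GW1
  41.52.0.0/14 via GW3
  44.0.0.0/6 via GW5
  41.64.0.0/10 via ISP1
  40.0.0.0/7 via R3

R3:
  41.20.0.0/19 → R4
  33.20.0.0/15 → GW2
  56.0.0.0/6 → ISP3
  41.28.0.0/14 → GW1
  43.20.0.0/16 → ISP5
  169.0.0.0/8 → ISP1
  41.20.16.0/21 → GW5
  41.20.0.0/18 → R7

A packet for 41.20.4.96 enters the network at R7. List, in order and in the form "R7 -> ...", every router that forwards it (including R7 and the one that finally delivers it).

At R7: longest match for 41.20.4.96 is 40.0.0.0/7 -> R3
At R3: longest match for 41.20.4.96 is 41.20.0.0/19 -> R4
At R4: longest match for 41.20.4.96 is 41.20.0.0/19 -> LAN

R7 -> R3 -> R4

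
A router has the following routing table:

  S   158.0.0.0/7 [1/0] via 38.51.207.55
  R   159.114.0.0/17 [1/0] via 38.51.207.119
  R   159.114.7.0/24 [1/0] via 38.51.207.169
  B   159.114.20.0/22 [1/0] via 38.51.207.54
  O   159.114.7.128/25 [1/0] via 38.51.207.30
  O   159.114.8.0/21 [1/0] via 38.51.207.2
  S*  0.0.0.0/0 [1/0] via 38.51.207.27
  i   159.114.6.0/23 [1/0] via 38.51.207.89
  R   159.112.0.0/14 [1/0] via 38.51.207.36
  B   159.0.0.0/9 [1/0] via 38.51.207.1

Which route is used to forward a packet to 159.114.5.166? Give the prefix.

159.114.0.0/17

Entries matching 159.114.5.166:
  0.0.0.0/0 (default, matches everything)
  158.0.0.0/7 (158.0.0.0 - 159.255.255.255)
  159.0.0.0/9 (159.0.0.0 - 159.127.255.255)
  159.112.0.0/14 (159.112.0.0 - 159.115.255.255)
  159.114.0.0/17 (159.114.0.0 - 159.114.127.255)
Most specific is 159.114.0.0/17.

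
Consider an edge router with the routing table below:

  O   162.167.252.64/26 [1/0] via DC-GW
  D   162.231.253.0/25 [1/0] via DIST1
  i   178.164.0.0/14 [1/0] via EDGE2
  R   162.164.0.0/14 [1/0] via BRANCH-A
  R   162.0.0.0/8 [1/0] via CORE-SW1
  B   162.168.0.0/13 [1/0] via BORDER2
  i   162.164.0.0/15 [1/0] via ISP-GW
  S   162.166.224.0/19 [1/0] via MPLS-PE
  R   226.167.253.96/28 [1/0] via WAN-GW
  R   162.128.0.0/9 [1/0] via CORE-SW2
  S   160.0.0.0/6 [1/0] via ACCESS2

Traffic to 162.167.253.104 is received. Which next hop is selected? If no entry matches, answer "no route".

BRANCH-A

Routes whose prefix contains 162.167.253.104:
  160.0.0.0/6 (160.0.0.0 - 163.255.255.255) -> ACCESS2
  162.0.0.0/8 (162.0.0.0 - 162.255.255.255) -> CORE-SW1
  162.128.0.0/9 (162.128.0.0 - 162.255.255.255) -> CORE-SW2
  162.164.0.0/14 (162.164.0.0 - 162.167.255.255) -> BRANCH-A
More-specific entries that do NOT match:
  226.167.253.96/28 (226.167.253.96 - 226.167.253.111) does not contain 162.167.253.104
  162.167.252.64/26 (162.167.252.64 - 162.167.252.127) does not contain 162.167.253.104
  162.231.253.0/25 (162.231.253.0 - 162.231.253.127) does not contain 162.167.253.104
  162.166.224.0/19 (162.166.224.0 - 162.166.255.255) does not contain 162.167.253.104
  162.164.0.0/15 (162.164.0.0 - 162.165.255.255) does not contain 162.167.253.104
Longest matching prefix is /14 -> next hop BRANCH-A.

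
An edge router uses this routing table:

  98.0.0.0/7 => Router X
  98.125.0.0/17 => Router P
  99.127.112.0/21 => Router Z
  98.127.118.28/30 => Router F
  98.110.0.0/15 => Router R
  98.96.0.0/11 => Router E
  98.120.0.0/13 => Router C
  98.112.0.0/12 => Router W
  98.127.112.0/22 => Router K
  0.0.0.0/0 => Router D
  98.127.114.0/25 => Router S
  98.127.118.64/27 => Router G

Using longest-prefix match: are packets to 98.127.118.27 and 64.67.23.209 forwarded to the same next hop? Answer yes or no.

no

98.127.118.27: longest match 98.120.0.0/13 -> Router C
64.67.23.209: longest match 0.0.0.0/0 -> Router D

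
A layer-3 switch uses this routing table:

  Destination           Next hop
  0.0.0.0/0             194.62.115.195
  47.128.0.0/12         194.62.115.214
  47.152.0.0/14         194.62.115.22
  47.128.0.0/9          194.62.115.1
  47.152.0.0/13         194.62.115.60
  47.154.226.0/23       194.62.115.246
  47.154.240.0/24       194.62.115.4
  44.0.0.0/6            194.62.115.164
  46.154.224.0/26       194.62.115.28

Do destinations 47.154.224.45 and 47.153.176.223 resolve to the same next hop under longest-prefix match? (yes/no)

47.154.224.45: longest match 47.152.0.0/14 -> 194.62.115.22
47.153.176.223: longest match 47.152.0.0/14 -> 194.62.115.22

yes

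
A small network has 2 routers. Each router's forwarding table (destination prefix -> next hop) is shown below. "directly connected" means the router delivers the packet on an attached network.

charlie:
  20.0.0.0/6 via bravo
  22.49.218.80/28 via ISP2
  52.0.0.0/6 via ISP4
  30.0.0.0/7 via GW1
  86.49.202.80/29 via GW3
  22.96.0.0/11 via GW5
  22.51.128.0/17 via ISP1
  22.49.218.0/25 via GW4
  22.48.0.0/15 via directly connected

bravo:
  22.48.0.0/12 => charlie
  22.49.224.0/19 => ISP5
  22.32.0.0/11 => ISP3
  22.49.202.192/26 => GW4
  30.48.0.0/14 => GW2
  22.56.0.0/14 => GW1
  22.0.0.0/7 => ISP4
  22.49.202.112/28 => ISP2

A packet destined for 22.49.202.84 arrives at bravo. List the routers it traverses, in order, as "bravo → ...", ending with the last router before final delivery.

bravo → charlie

At bravo: longest match for 22.49.202.84 is 22.48.0.0/12 -> charlie
At charlie: longest match for 22.49.202.84 is 22.48.0.0/15 -> directly connected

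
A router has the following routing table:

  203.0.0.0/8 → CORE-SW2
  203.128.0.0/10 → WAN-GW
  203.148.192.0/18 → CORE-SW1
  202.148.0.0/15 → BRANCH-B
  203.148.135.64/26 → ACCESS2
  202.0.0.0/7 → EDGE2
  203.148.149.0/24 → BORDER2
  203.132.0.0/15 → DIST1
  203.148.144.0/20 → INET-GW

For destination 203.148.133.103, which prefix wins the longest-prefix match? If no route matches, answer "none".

203.128.0.0/10

Entries matching 203.148.133.103:
  202.0.0.0/7 (202.0.0.0 - 203.255.255.255)
  203.0.0.0/8 (203.0.0.0 - 203.255.255.255)
  203.128.0.0/10 (203.128.0.0 - 203.191.255.255)
Most specific is 203.128.0.0/10.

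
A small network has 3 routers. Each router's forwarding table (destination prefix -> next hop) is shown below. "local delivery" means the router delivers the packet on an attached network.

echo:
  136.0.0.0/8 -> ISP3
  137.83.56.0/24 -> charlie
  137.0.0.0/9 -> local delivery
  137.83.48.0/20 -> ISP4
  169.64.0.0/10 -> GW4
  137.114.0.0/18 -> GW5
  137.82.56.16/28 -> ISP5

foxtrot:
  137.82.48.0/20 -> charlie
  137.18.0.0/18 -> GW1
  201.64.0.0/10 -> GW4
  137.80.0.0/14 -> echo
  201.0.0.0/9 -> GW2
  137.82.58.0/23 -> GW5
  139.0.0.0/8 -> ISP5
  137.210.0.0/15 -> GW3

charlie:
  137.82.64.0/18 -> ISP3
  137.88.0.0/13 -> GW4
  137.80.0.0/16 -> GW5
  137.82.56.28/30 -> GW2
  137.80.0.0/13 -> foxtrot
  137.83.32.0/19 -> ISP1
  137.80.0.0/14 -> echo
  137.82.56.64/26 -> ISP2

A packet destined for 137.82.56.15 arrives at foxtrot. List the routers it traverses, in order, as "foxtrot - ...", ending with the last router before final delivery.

foxtrot - charlie - echo

At foxtrot: longest match for 137.82.56.15 is 137.82.48.0/20 -> charlie
At charlie: longest match for 137.82.56.15 is 137.80.0.0/14 -> echo
At echo: longest match for 137.82.56.15 is 137.0.0.0/9 -> local delivery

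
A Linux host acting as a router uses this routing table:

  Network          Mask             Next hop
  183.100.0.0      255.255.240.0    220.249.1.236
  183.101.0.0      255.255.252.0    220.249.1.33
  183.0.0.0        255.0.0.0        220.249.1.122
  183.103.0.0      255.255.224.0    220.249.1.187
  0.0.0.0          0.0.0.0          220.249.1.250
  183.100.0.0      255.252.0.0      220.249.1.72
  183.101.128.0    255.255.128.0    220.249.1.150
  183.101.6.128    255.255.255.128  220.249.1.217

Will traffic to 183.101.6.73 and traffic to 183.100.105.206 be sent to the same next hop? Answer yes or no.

yes

183.101.6.73: longest match 183.100.0.0/14 -> 220.249.1.72
183.100.105.206: longest match 183.100.0.0/14 -> 220.249.1.72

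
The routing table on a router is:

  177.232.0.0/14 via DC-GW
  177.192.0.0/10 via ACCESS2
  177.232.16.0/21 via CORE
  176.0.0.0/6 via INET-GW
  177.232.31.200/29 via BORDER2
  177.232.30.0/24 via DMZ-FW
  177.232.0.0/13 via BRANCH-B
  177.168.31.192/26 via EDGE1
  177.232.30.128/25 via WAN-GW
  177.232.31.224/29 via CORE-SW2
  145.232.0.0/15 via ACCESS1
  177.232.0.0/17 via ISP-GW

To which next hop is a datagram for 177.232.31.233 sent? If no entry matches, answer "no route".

ISP-GW

Routes whose prefix contains 177.232.31.233:
  176.0.0.0/6 (176.0.0.0 - 179.255.255.255) -> INET-GW
  177.192.0.0/10 (177.192.0.0 - 177.255.255.255) -> ACCESS2
  177.232.0.0/13 (177.232.0.0 - 177.239.255.255) -> BRANCH-B
  177.232.0.0/14 (177.232.0.0 - 177.235.255.255) -> DC-GW
  177.232.0.0/17 (177.232.0.0 - 177.232.127.255) -> ISP-GW
More-specific entries that do NOT match:
  177.232.31.200/29 (177.232.31.200 - 177.232.31.207) does not contain 177.232.31.233
  177.232.31.224/29 (177.232.31.224 - 177.232.31.231) does not contain 177.232.31.233
  177.168.31.192/26 (177.168.31.192 - 177.168.31.255) does not contain 177.232.31.233
  177.232.30.128/25 (177.232.30.128 - 177.232.30.255) does not contain 177.232.31.233
  177.232.30.0/24 (177.232.30.0 - 177.232.30.255) does not contain 177.232.31.233
  177.232.16.0/21 (177.232.16.0 - 177.232.23.255) does not contain 177.232.31.233
Longest matching prefix is /17 -> next hop ISP-GW.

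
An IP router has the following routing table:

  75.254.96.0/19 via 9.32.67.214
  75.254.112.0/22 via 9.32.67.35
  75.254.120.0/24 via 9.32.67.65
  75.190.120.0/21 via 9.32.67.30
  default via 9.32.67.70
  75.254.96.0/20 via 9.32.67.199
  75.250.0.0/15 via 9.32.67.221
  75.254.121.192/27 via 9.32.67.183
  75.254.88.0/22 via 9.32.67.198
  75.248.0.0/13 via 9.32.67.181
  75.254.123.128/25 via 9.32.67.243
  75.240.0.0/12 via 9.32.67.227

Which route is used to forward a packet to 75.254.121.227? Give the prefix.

Entries matching 75.254.121.227:
  0.0.0.0/0 (default, matches everything)
  75.240.0.0/12 (75.240.0.0 - 75.255.255.255)
  75.248.0.0/13 (75.248.0.0 - 75.255.255.255)
  75.254.96.0/19 (75.254.96.0 - 75.254.127.255)
Most specific is 75.254.96.0/19.

75.254.96.0/19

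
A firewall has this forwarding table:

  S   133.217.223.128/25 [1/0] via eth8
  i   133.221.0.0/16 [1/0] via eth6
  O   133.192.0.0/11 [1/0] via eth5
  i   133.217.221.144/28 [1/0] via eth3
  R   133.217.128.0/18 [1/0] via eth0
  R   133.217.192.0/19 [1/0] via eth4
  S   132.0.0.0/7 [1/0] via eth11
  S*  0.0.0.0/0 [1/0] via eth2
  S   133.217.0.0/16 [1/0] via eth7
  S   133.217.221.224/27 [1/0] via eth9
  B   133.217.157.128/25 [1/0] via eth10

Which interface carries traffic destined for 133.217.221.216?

eth4

Routes whose prefix contains 133.217.221.216:
  0.0.0.0/0 (default, matches everything) -> eth2
  132.0.0.0/7 (132.0.0.0 - 133.255.255.255) -> eth11
  133.192.0.0/11 (133.192.0.0 - 133.223.255.255) -> eth5
  133.217.0.0/16 (133.217.0.0 - 133.217.255.255) -> eth7
  133.217.192.0/19 (133.217.192.0 - 133.217.223.255) -> eth4
More-specific entries that do NOT match:
  133.217.221.144/28 (133.217.221.144 - 133.217.221.159) does not contain 133.217.221.216
  133.217.221.224/27 (133.217.221.224 - 133.217.221.255) does not contain 133.217.221.216
  133.217.223.128/25 (133.217.223.128 - 133.217.223.255) does not contain 133.217.221.216
  133.217.157.128/25 (133.217.157.128 - 133.217.157.255) does not contain 133.217.221.216
Longest matching prefix is /19 -> interface eth4.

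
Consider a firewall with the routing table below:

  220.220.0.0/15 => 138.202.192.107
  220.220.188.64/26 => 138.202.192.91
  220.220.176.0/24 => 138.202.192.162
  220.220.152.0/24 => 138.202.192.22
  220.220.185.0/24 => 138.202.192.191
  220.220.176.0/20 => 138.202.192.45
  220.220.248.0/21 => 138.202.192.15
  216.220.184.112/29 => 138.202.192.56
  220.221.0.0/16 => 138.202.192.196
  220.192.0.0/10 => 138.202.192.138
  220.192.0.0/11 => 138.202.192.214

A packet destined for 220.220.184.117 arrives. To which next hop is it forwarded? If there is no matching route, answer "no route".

138.202.192.45

Routes whose prefix contains 220.220.184.117:
  220.192.0.0/10 (220.192.0.0 - 220.255.255.255) -> 138.202.192.138
  220.192.0.0/11 (220.192.0.0 - 220.223.255.255) -> 138.202.192.214
  220.220.0.0/15 (220.220.0.0 - 220.221.255.255) -> 138.202.192.107
  220.220.176.0/20 (220.220.176.0 - 220.220.191.255) -> 138.202.192.45
More-specific entries that do NOT match:
  216.220.184.112/29 (216.220.184.112 - 216.220.184.119) does not contain 220.220.184.117
  220.220.188.64/26 (220.220.188.64 - 220.220.188.127) does not contain 220.220.184.117
  220.220.176.0/24 (220.220.176.0 - 220.220.176.255) does not contain 220.220.184.117
  220.220.152.0/24 (220.220.152.0 - 220.220.152.255) does not contain 220.220.184.117
  220.220.185.0/24 (220.220.185.0 - 220.220.185.255) does not contain 220.220.184.117
  220.220.248.0/21 (220.220.248.0 - 220.220.255.255) does not contain 220.220.184.117
Longest matching prefix is /20 -> next hop 138.202.192.45.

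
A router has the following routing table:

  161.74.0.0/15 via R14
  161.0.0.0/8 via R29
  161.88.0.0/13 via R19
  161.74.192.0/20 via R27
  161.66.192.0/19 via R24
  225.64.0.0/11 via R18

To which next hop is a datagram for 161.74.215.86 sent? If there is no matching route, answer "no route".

Routes whose prefix contains 161.74.215.86:
  161.0.0.0/8 (161.0.0.0 - 161.255.255.255) -> R29
  161.74.0.0/15 (161.74.0.0 - 161.75.255.255) -> R14
More-specific entries that do NOT match:
  161.74.192.0/20 (161.74.192.0 - 161.74.207.255) does not contain 161.74.215.86
  161.66.192.0/19 (161.66.192.0 - 161.66.223.255) does not contain 161.74.215.86
Longest matching prefix is /15 -> next hop R14.

R14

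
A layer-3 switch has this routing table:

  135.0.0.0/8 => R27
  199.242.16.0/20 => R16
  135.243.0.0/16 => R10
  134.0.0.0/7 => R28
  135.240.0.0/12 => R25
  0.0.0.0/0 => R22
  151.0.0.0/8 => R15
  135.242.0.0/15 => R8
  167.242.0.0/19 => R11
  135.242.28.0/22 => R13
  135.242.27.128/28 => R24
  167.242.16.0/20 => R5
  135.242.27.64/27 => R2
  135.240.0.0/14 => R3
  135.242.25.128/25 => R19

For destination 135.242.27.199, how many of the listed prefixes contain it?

Prefixes containing 135.242.27.199:
  0.0.0.0/0 (default, matches everything)
  134.0.0.0/7 (134.0.0.0 - 135.255.255.255)
  135.0.0.0/8 (135.0.0.0 - 135.255.255.255)
  135.240.0.0/12 (135.240.0.0 - 135.255.255.255)
  135.240.0.0/14 (135.240.0.0 - 135.243.255.255)
  135.242.0.0/15 (135.242.0.0 - 135.243.255.255)
Total matching entries: 6.

6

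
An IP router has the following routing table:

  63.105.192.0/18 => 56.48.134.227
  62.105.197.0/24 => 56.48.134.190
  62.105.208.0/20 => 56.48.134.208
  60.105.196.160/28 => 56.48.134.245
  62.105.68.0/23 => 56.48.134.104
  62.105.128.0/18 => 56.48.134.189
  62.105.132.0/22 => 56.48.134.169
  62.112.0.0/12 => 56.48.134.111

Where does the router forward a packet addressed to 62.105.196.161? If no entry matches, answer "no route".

No entry's prefix contains 62.105.196.161; there is no default route.

no route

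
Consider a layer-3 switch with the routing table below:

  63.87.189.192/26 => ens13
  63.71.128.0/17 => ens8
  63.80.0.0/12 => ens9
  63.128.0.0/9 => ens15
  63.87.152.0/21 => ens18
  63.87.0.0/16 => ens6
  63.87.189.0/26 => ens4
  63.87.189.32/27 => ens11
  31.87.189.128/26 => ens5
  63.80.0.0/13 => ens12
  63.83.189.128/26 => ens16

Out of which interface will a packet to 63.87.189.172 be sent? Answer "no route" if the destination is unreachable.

Routes whose prefix contains 63.87.189.172:
  63.80.0.0/12 (63.80.0.0 - 63.95.255.255) -> ens9
  63.80.0.0/13 (63.80.0.0 - 63.87.255.255) -> ens12
  63.87.0.0/16 (63.87.0.0 - 63.87.255.255) -> ens6
More-specific entries that do NOT match:
  63.87.189.32/27 (63.87.189.32 - 63.87.189.63) does not contain 63.87.189.172
  63.87.189.192/26 (63.87.189.192 - 63.87.189.255) does not contain 63.87.189.172
  63.87.189.0/26 (63.87.189.0 - 63.87.189.63) does not contain 63.87.189.172
  31.87.189.128/26 (31.87.189.128 - 31.87.189.191) does not contain 63.87.189.172
  63.83.189.128/26 (63.83.189.128 - 63.83.189.191) does not contain 63.87.189.172
  63.87.152.0/21 (63.87.152.0 - 63.87.159.255) does not contain 63.87.189.172
  63.71.128.0/17 (63.71.128.0 - 63.71.255.255) does not contain 63.87.189.172
Longest matching prefix is /16 -> interface ens6.

ens6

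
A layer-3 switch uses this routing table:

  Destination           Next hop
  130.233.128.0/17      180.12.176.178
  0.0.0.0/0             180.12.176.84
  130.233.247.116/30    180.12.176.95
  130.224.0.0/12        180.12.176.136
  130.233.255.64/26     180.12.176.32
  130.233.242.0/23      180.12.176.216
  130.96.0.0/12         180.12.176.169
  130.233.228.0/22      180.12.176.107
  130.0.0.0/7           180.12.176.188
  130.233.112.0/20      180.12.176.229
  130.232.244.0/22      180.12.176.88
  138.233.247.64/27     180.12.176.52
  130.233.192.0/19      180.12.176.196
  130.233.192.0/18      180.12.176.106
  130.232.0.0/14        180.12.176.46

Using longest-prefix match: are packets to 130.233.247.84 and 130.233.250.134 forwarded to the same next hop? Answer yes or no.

130.233.247.84: longest match 130.233.192.0/18 -> 180.12.176.106
130.233.250.134: longest match 130.233.192.0/18 -> 180.12.176.106

yes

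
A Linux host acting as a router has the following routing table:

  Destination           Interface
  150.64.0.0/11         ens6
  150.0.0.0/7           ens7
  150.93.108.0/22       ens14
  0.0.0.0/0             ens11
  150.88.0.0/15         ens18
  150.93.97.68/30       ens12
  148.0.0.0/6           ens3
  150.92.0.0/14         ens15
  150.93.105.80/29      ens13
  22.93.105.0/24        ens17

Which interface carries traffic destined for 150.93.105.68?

Routes whose prefix contains 150.93.105.68:
  0.0.0.0/0 (default, matches everything) -> ens11
  148.0.0.0/6 (148.0.0.0 - 151.255.255.255) -> ens3
  150.0.0.0/7 (150.0.0.0 - 151.255.255.255) -> ens7
  150.64.0.0/11 (150.64.0.0 - 150.95.255.255) -> ens6
  150.92.0.0/14 (150.92.0.0 - 150.95.255.255) -> ens15
More-specific entries that do NOT match:
  150.93.97.68/30 (150.93.97.68 - 150.93.97.71) does not contain 150.93.105.68
  150.93.105.80/29 (150.93.105.80 - 150.93.105.87) does not contain 150.93.105.68
  22.93.105.0/24 (22.93.105.0 - 22.93.105.255) does not contain 150.93.105.68
  150.93.108.0/22 (150.93.108.0 - 150.93.111.255) does not contain 150.93.105.68
  150.88.0.0/15 (150.88.0.0 - 150.89.255.255) does not contain 150.93.105.68
Longest matching prefix is /14 -> interface ens15.

ens15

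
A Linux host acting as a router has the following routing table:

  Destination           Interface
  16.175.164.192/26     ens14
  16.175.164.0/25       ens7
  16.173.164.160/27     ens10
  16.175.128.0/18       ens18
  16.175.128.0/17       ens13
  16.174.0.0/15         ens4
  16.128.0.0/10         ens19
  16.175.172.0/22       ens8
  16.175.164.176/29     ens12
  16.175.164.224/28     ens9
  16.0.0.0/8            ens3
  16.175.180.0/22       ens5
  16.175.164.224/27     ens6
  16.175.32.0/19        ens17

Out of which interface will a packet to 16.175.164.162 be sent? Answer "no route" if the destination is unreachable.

Routes whose prefix contains 16.175.164.162:
  16.0.0.0/8 (16.0.0.0 - 16.255.255.255) -> ens3
  16.128.0.0/10 (16.128.0.0 - 16.191.255.255) -> ens19
  16.174.0.0/15 (16.174.0.0 - 16.175.255.255) -> ens4
  16.175.128.0/17 (16.175.128.0 - 16.175.255.255) -> ens13
  16.175.128.0/18 (16.175.128.0 - 16.175.191.255) -> ens18
More-specific entries that do NOT match:
  16.175.164.176/29 (16.175.164.176 - 16.175.164.183) does not contain 16.175.164.162
  16.175.164.224/28 (16.175.164.224 - 16.175.164.239) does not contain 16.175.164.162
  16.173.164.160/27 (16.173.164.160 - 16.173.164.191) does not contain 16.175.164.162
  16.175.164.224/27 (16.175.164.224 - 16.175.164.255) does not contain 16.175.164.162
  16.175.164.192/26 (16.175.164.192 - 16.175.164.255) does not contain 16.175.164.162
  16.175.164.0/25 (16.175.164.0 - 16.175.164.127) does not contain 16.175.164.162
  16.175.172.0/22 (16.175.172.0 - 16.175.175.255) does not contain 16.175.164.162
  16.175.180.0/22 (16.175.180.0 - 16.175.183.255) does not contain 16.175.164.162
  16.175.32.0/19 (16.175.32.0 - 16.175.63.255) does not contain 16.175.164.162
Longest matching prefix is /18 -> interface ens18.

ens18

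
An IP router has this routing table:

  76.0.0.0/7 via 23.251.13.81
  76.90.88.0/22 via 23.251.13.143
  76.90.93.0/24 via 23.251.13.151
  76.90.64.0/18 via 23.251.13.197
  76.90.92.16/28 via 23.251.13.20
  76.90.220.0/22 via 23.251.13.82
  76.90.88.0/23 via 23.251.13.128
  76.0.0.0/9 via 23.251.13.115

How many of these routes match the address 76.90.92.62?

3

Prefixes containing 76.90.92.62:
  76.0.0.0/7 (76.0.0.0 - 77.255.255.255)
  76.0.0.0/9 (76.0.0.0 - 76.127.255.255)
  76.90.64.0/18 (76.90.64.0 - 76.90.127.255)
Total matching entries: 3.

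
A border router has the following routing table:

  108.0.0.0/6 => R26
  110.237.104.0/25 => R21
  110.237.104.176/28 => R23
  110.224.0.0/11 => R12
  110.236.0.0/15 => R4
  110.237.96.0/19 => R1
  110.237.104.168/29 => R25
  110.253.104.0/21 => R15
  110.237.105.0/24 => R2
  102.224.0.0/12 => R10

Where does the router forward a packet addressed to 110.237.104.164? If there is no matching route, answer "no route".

Routes whose prefix contains 110.237.104.164:
  108.0.0.0/6 (108.0.0.0 - 111.255.255.255) -> R26
  110.224.0.0/11 (110.224.0.0 - 110.255.255.255) -> R12
  110.236.0.0/15 (110.236.0.0 - 110.237.255.255) -> R4
  110.237.96.0/19 (110.237.96.0 - 110.237.127.255) -> R1
More-specific entries that do NOT match:
  110.237.104.168/29 (110.237.104.168 - 110.237.104.175) does not contain 110.237.104.164
  110.237.104.176/28 (110.237.104.176 - 110.237.104.191) does not contain 110.237.104.164
  110.237.104.0/25 (110.237.104.0 - 110.237.104.127) does not contain 110.237.104.164
  110.237.105.0/24 (110.237.105.0 - 110.237.105.255) does not contain 110.237.104.164
  110.253.104.0/21 (110.253.104.0 - 110.253.111.255) does not contain 110.237.104.164
Longest matching prefix is /19 -> next hop R1.

R1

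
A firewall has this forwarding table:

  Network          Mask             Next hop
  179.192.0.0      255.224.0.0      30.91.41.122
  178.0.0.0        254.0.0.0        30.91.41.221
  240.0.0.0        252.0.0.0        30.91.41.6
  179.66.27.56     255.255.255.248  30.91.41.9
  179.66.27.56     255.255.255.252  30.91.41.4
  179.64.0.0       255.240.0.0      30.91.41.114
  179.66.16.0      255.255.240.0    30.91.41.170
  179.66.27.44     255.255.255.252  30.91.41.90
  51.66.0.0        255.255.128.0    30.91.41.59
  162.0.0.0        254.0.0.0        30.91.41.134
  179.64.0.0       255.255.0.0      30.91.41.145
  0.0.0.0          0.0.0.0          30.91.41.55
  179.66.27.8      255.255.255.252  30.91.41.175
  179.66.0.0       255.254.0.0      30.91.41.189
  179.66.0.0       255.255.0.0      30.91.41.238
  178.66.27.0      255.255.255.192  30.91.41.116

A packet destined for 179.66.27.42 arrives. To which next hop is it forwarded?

30.91.41.170

Routes whose prefix contains 179.66.27.42:
  0.0.0.0/0 (default, matches everything) -> 30.91.41.55
  178.0.0.0/7 (178.0.0.0 - 179.255.255.255) -> 30.91.41.221
  179.64.0.0/12 (179.64.0.0 - 179.79.255.255) -> 30.91.41.114
  179.66.0.0/15 (179.66.0.0 - 179.67.255.255) -> 30.91.41.189
  179.66.0.0/16 (179.66.0.0 - 179.66.255.255) -> 30.91.41.238
  179.66.16.0/20 (179.66.16.0 - 179.66.31.255) -> 30.91.41.170
More-specific entries that do NOT match:
  179.66.27.56/30 (179.66.27.56 - 179.66.27.59) does not contain 179.66.27.42
  179.66.27.44/30 (179.66.27.44 - 179.66.27.47) does not contain 179.66.27.42
  179.66.27.8/30 (179.66.27.8 - 179.66.27.11) does not contain 179.66.27.42
  179.66.27.56/29 (179.66.27.56 - 179.66.27.63) does not contain 179.66.27.42
  178.66.27.0/26 (178.66.27.0 - 178.66.27.63) does not contain 179.66.27.42
Longest matching prefix is /20 -> next hop 30.91.41.170.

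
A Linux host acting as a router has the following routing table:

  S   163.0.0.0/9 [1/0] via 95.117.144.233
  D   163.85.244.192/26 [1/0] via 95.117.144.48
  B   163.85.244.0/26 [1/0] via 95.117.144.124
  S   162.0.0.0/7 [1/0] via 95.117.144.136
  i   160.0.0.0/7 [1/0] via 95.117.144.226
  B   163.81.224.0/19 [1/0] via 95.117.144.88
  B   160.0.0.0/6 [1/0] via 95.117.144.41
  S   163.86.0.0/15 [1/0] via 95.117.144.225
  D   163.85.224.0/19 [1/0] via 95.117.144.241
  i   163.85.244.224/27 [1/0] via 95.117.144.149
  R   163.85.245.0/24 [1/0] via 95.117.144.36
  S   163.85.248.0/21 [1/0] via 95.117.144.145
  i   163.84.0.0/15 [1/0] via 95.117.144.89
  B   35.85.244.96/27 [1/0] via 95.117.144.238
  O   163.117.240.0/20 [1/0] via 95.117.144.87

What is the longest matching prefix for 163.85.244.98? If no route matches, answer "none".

Entries matching 163.85.244.98:
  160.0.0.0/6 (160.0.0.0 - 163.255.255.255)
  162.0.0.0/7 (162.0.0.0 - 163.255.255.255)
  163.0.0.0/9 (163.0.0.0 - 163.127.255.255)
  163.84.0.0/15 (163.84.0.0 - 163.85.255.255)
  163.85.224.0/19 (163.85.224.0 - 163.85.255.255)
Most specific is 163.85.224.0/19.

163.85.224.0/19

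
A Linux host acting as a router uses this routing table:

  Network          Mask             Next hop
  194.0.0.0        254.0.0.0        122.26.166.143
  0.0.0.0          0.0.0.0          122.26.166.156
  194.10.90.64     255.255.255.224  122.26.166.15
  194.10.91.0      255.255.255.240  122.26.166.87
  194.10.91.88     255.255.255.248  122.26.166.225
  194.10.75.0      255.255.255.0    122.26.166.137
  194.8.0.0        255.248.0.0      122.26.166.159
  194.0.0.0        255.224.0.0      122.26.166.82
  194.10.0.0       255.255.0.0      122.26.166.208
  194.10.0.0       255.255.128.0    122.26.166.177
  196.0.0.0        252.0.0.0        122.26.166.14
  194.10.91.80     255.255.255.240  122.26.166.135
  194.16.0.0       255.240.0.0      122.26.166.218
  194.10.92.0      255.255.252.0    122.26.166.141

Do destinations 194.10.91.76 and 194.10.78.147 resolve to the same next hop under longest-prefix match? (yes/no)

194.10.91.76: longest match 194.10.0.0/17 -> 122.26.166.177
194.10.78.147: longest match 194.10.0.0/17 -> 122.26.166.177

yes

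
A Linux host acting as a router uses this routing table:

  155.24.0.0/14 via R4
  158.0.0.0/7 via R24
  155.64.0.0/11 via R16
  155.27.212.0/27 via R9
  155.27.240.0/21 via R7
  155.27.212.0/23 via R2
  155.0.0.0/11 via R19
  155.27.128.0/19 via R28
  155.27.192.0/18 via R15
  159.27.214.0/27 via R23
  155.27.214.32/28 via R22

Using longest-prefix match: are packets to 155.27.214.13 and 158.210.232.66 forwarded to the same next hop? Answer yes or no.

no

155.27.214.13: longest match 155.27.192.0/18 -> R15
158.210.232.66: longest match 158.0.0.0/7 -> R24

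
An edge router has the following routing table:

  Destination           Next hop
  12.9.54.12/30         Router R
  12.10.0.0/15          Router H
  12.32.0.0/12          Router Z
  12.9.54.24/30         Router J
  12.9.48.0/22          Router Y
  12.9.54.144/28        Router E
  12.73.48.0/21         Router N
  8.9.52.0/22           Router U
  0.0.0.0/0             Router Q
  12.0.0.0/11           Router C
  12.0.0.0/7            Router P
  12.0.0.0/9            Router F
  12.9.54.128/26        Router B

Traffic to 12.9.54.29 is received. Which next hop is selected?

Router C

Routes whose prefix contains 12.9.54.29:
  0.0.0.0/0 (default, matches everything) -> Router Q
  12.0.0.0/7 (12.0.0.0 - 13.255.255.255) -> Router P
  12.0.0.0/9 (12.0.0.0 - 12.127.255.255) -> Router F
  12.0.0.0/11 (12.0.0.0 - 12.31.255.255) -> Router C
More-specific entries that do NOT match:
  12.9.54.12/30 (12.9.54.12 - 12.9.54.15) does not contain 12.9.54.29
  12.9.54.24/30 (12.9.54.24 - 12.9.54.27) does not contain 12.9.54.29
  12.9.54.144/28 (12.9.54.144 - 12.9.54.159) does not contain 12.9.54.29
  12.9.54.128/26 (12.9.54.128 - 12.9.54.191) does not contain 12.9.54.29
  12.9.48.0/22 (12.9.48.0 - 12.9.51.255) does not contain 12.9.54.29
  8.9.52.0/22 (8.9.52.0 - 8.9.55.255) does not contain 12.9.54.29
  12.73.48.0/21 (12.73.48.0 - 12.73.55.255) does not contain 12.9.54.29
  12.10.0.0/15 (12.10.0.0 - 12.11.255.255) does not contain 12.9.54.29
  12.32.0.0/12 (12.32.0.0 - 12.47.255.255) does not contain 12.9.54.29
Longest matching prefix is /11 -> next hop Router C.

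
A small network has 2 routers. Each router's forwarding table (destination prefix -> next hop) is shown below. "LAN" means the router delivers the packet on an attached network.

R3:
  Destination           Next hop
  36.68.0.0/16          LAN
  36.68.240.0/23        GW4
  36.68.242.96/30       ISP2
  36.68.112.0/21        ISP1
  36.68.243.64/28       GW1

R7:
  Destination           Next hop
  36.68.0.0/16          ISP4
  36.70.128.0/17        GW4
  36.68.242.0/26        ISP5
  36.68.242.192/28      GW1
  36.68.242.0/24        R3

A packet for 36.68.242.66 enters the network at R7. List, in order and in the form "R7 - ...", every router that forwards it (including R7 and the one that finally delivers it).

R7 - R3

At R7: longest match for 36.68.242.66 is 36.68.242.0/24 -> R3
At R3: longest match for 36.68.242.66 is 36.68.0.0/16 -> LAN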